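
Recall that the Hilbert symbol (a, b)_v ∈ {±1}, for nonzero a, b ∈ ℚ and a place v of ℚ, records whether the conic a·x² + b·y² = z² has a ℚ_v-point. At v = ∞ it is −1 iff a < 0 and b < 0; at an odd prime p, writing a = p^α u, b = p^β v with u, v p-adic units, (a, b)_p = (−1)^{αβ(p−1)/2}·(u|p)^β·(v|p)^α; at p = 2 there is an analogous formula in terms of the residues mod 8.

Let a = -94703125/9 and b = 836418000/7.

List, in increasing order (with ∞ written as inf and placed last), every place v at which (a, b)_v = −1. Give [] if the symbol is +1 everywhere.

[2, 3, 11, 19, 23, 29]

Mod squares: a ≡ -6061, b ≡ 14637315. Check v ∈ {∞, 2, 3, 5, 7, 11, 19, 23, 29}.
v=23: a=23^0·(≡20), b=23^1·(≡8) mod 23; (20|23)=-1, (8|23)=+1; (−1)^{0·1·11}·(-1)^1·(+1)^0 = -1.
v=29: a=29^1·(≡4), b=29^1·(≡3) mod 29; (4|29)=+1, (3|29)=-1; (−1)^{1·1·14}·(+1)^1·(-1)^1 = -1.
v=2: v_2(a)=0, v_2(b)=4; units ≡ 3, 3 (mod 8); ε·ε+αω+βω = 1·1+0·1+4·1 ≡ 1  ⇒  (a,b)_2 = -1.
v=7: a=7^0·(≡4), b=7^-1·(≡5) mod 7; (4|7)=+1, (5|7)=-1; (−1)^{0·-1·3}·(+1)^-1·(-1)^0 = +1.
v=19: a=19^1·(≡1), b=19^1·(≡1) mod 19; (1|19)=+1, (1|19)=+1; (−1)^{1·1·9}·(+1)^1·(+1)^1 = -1.
v=11: a=11^1·(≡8), b=11^1·(≡7) mod 11; (8|11)=-1, (7|11)=-1; (−1)^{1·1·5}·(-1)^1·(-1)^1 = -1.
v=∞: -6061 < 0 and 14637315 > 0  ⇒  (a,b)_∞ = +1.
v=5: a=5^6·(≡1), b=5^3·(≡2) mod 5; (1|5)=+1, (2|5)=-1; (−1)^{6·3·2}·(+1)^3·(-1)^6 = +1.
v=3: a=3^-2·(≡2), b=3^1·(≡1) mod 3; (2|3)=-1, (1|3)=+1; (−1)^{-2·1·1}·(-1)^1·(+1)^-2 = -1.
|Ram(-6061, 14637315)| = 6, even; anisotropic at {2, 3, 11, 19, 23, 29}.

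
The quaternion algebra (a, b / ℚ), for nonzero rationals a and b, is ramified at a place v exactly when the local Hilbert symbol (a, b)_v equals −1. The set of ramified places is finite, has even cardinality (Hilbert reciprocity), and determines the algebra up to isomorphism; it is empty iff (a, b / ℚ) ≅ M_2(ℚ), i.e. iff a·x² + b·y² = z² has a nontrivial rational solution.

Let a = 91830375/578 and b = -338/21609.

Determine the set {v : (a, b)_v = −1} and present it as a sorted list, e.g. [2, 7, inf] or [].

[2, 5, 7, 23]

Mod squares: a ≡ 4830, b ≡ -2. Check v ∈ {∞, 2, 3, 5, 7, 13, 17, 23}.
v=17: a=17^-2·(≡15), b=17^0·(≡1) mod 17; (15|17)=+1, (1|17)=+1; (−1)^{-2·0·8}·(+1)^0·(+1)^-2 = +1.
v=2: v_2(a)=-1, v_2(b)=1; units ≡ 7, 7 (mod 8); ε·ε+αω+βω = 1·1+-1·0+1·0 ≡ 1  ⇒  (a,b)_2 = -1.
v=13: a=13^2·(≡11), b=13^2·(≡8) mod 13; (11|13)=-1, (8|13)=-1; (−1)^{2·2·6}·(-1)^2·(-1)^2 = +1.
v=7: a=7^1·(≡4), b=7^-4·(≡6) mod 7; (4|7)=+1, (6|7)=-1; (−1)^{1·-4·3}·(+1)^-4·(-1)^1 = -1.
v=∞: 4830 > 0 and -2 < 0  ⇒  (a,b)_∞ = +1.
v=3: a=3^3·(≡2), b=3^-2·(≡1) mod 3; (2|3)=-1, (1|3)=+1; (−1)^{3·-2·1}·(-1)^-2·(+1)^3 = +1.
v=23: a=23^1·(≡3), b=23^0·(≡14) mod 23; (3|23)=+1, (14|23)=-1; (−1)^{1·0·11}·(+1)^0·(-1)^1 = -1.
v=5: a=5^3·(≡1), b=5^0·(≡3) mod 5; (1|5)=+1, (3|5)=-1; (−1)^{3·0·2}·(+1)^0·(-1)^3 = -1.
(4830, -2 / ℚ) ramifies at {2, 5, 7, 23}: a division algebra.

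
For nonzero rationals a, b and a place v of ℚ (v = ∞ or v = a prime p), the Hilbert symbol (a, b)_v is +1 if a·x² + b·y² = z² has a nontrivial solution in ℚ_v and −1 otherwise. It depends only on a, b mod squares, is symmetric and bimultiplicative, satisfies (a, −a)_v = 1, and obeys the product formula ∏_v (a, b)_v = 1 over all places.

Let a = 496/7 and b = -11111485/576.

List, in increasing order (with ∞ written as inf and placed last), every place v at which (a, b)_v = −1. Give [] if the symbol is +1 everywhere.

(a, b) ≡ (217, -226765) mod (ℚ^×)²; places V = {2, 3, 5, 7, 11, 19, 31, ∞}.
(a,b)_5: α=0, u≡3; β=1, v≡3 (mod 5); (3|5)=-1, (3|5)=-1; sign (−1)^0·-1^1·-1^0 = -1.
(a,b)_31: α=1, u≡20; β=1, v≡1 (mod 31); (20|31)=+1, (1|31)=+1; sign (−1)^1·+1^1·+1^1 = -1.
(a,b)_7: α=-1, u≡6; β=3, v≡4 (mod 7); (6|7)=-1, (4|7)=+1; sign (−1)^1·-1^3·+1^-1 = +1.
(a,b)_19: α=0, u≡3; β=1, v≡4 (mod 19); (3|19)=-1, (4|19)=+1; sign (−1)^0·-1^1·+1^0 = -1.
(a,b)_2: α=4, β=-6; u≡1, v≡3 (mod 8); ε(u)ε(v)=0·1, αω(v)=4·1, βω(u)=-6·0; sum ≡ 0  ⇒  +1.
(a,b)_∞: sgn(217)=+, sgn(-226765)=−, so +1.
(a,b)_3: α=0, u≡1; β=-2, v≡2 (mod 3); (1|3)=+1, (2|3)=-1; sign (−1)^0·+1^-2·-1^0 = +1.
(a,b)_11: α=0, u≡8; β=1, v≡7 (mod 11); (8|11)=-1, (7|11)=-1; sign (−1)^0·-1^1·-1^0 = -1.
Ram(217, -226765) = {5, 11, 19, 31}; no ℚ_5-point on the conic.

[5, 11, 19, 31]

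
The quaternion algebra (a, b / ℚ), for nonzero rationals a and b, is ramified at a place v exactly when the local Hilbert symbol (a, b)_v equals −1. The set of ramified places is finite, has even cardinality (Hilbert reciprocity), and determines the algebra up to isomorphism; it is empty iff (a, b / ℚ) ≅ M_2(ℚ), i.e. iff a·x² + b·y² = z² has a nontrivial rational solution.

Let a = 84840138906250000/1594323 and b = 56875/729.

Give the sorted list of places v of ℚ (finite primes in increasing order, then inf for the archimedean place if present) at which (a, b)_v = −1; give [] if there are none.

(a, b) ≡ (196707, 91) mod (ℚ^×)²; places V = {2, 3, 5, 7, 13, 17, 19, 29, ∞}.
(a,b)_5: α=10, u≡3; β=4, v≡4 (mod 5); (3|5)=-1, (4|5)=+1; sign (−1)^0·-1^4·+1^10 = +1.
(a,b)_19: α=1, u≡6; β=0, v≡12 (mod 19); (6|19)=+1, (12|19)=-1; sign (−1)^0·+1^0·-1^1 = -1.
(a,b)_7: α=3, u≡6; β=1, v≡5 (mod 7); (6|7)=-1, (5|7)=-1; sign (−1)^1·-1^1·-1^3 = -1.
(a,b)_17: α=1, u≡3; β=0, v≡12 (mod 17); (3|17)=-1, (12|17)=-1; sign (−1)^0·-1^0·-1^1 = -1.
(a,b)_29: α=1, u≡19; β=0, v≡16 (mod 29); (19|29)=-1, (16|29)=+1; sign (−1)^0·-1^0·+1^1 = +1.
(a,b)_∞: sgn(196707)=+, sgn(91)=+, so +1.
(a,b)_2: α=4, β=0; u≡3, v≡3 (mod 8); ε(u)ε(v)=1·1, αω(v)=4·1, βω(u)=0·1; sum ≡ 1  ⇒  -1.
(a,b)_3: α=-13, u≡1; β=-6, v≡1 (mod 3); (1|3)=+1, (1|3)=+1; sign (−1)^0·+1^-6·+1^-13 = +1.
(a,b)_13: α=2, u≡4; β=1, v≡7 (mod 13); (4|13)=+1, (7|13)=-1; sign (−1)^0·+1^1·-1^2 = +1.
Ram(196707, 91) = {2, 7, 17, 19}; no ℚ_2-point on the conic.

[2, 7, 17, 19]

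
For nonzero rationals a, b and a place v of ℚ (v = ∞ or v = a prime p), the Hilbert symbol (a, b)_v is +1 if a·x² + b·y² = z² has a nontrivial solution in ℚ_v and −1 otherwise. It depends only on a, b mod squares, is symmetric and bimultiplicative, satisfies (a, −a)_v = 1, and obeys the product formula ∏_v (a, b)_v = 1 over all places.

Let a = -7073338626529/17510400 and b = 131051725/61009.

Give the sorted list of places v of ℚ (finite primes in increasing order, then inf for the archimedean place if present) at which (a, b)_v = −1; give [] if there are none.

[17, 29]

Mod squares: a ≡ -230299, b ≡ 106981. Check v ∈ {∞, 2, 3, 5, 7, 13, 17, 19, 23, 29, 31}.
v=5: a=5^-2·(≡1), b=5^2·(≡1) mod 5; (1|5)=+1, (1|5)=+1; (−1)^{-2·2·2}·(+1)^2·(+1)^-2 = +1.
v=29: a=29^2·(≡27), b=29^1·(≡23) mod 29; (27|29)=-1, (23|29)=+1; (−1)^{2·1·14}·(-1)^1·(+1)^2 = -1.
v=2: v_2(a)=-12, v_2(b)=0; units ≡ 5, 5 (mod 8); ε·ε+αω+βω = 0·0+-12·1+0·1 ≡ 0  ⇒  (a,b)_2 = +1.
v=19: a=19^-1·(≡9), b=19^-2·(≡17) mod 19; (9|19)=+1, (17|19)=+1; (−1)^{-1·-2·9}·(+1)^-2·(+1)^-1 = +1.
v=7: a=7^4·(≡4), b=7^3·(≡2) mod 7; (4|7)=+1, (2|7)=+1; (−1)^{4·3·3}·(+1)^3·(+1)^4 = +1.
v=∞: -230299 < 0 and 106981 > 0  ⇒  (a,b)_∞ = +1.
v=3: a=3^-2·(≡2), b=3^0·(≡1) mod 3; (2|3)=-1, (1|3)=+1; (−1)^{-2·0·1}·(-1)^0·(+1)^-2 = +1.
v=13: a=13^0·(≡3), b=13^-2·(≡9) mod 13; (3|13)=+1, (9|13)=+1; (−1)^{0·-2·6}·(+1)^-2·(+1)^0 = +1.
v=17: a=17^3·(≡13), b=17^1·(≡12) mod 17; (13|17)=+1, (12|17)=-1; (−1)^{3·1·8}·(+1)^1·(-1)^3 = -1.
v=31: a=31^1·(≡29), b=31^1·(≡5) mod 31; (29|31)=-1, (5|31)=+1; (−1)^{1·1·15}·(-1)^1·(+1)^1 = +1.
v=23: a=23^1·(≡22), b=23^0·(≡9) mod 23; (22|23)=-1, (9|23)=+1; (−1)^{1·0·11}·(-1)^0·(+1)^1 = +1.
|Ram(-230299, 106981)| = 2, even; anisotropic at {17, 29}.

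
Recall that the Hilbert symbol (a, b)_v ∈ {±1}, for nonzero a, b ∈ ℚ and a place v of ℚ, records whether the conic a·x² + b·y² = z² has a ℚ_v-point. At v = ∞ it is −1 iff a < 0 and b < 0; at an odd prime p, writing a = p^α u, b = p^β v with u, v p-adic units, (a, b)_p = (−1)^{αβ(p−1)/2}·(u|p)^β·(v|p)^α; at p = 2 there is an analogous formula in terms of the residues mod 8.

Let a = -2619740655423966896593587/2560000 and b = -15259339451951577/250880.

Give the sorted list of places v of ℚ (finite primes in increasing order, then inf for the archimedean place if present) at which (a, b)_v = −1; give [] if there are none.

Mod squares: a ≡ -13547, b ≡ -63365. Check v ∈ {∞, 2, 3, 5, 7, 19, 23, 29, 31}.
v=23: a=23^5·(≡12), b=23^3·(≡5) mod 23; (12|23)=+1, (5|23)=-1; (−1)^{5·3·11}·(+1)^3·(-1)^5 = +1.
v=∞: -13547 < 0 and -63365 < 0  ⇒  (a,b)_∞ = -1.
v=5: a=5^-4·(≡3), b=5^-1·(≡3) mod 5; (3|5)=-1, (3|5)=-1; (−1)^{-4·-1·2}·(-1)^-1·(-1)^-4 = -1.
v=3: a=3^8·(≡1), b=3^8·(≡1) mod 3; (1|3)=+1, (1|3)=+1; (−1)^{8·8·1}·(+1)^8·(+1)^8 = +1.
v=2: v_2(a)=-12, v_2(b)=-10; units ≡ 5, 3 (mod 8); ε·ε+αω+βω = 0·1+-12·1+-10·1 ≡ 0  ⇒  (a,b)_2 = +1.
v=19: a=19^5·(≡1), b=19^3·(≡4) mod 19; (1|19)=+1, (4|19)=+1; (−1)^{5·3·9}·(+1)^3·(+1)^5 = -1.
v=29: a=29^2·(≡13), b=29^1·(≡8) mod 29; (13|29)=+1, (8|29)=-1; (−1)^{2·1·14}·(+1)^1·(-1)^2 = +1.
v=7: a=7^0·(≡5), b=7^-2·(≡6) mod 7; (5|7)=-1, (6|7)=-1; (−1)^{0·-2·3}·(-1)^-2·(-1)^0 = +1.
v=31: a=31^3·(≡20), b=31^2·(≡12) mod 31; (20|31)=+1, (12|31)=-1; (−1)^{3·2·15}·(+1)^2·(-1)^3 = -1.
(-13547, -63365 / ℚ) ramifies at {5, 19, 31, ∞}: a division algebra.

[5, 19, 31, inf]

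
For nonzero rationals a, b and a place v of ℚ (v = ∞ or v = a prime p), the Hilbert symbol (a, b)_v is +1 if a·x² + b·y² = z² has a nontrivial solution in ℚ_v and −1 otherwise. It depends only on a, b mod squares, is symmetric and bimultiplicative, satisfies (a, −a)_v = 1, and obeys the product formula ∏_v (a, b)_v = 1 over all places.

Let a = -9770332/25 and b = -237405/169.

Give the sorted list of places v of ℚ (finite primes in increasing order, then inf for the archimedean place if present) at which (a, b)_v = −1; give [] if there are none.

[3, 5, 11, 17, 19, 29, 31, inf]

Mod squares: a ≡ -2442583, b ≡ -4845. Check v ∈ {∞, 2, 3, 5, 7, 11, 13, 17, 19, 29, 31}.
v=3: a=3^0·(≡2), b=3^1·(≡2) mod 3; (2|3)=-1, (2|3)=-1; (−1)^{0·1·1}·(-1)^1·(-1)^0 = -1.
v=19: a=19^1·(≡17), b=19^1·(≡6) mod 19; (17|19)=+1, (6|19)=+1; (−1)^{1·1·9}·(+1)^1·(+1)^1 = -1.
v=17: a=17^0·(≡14), b=17^1·(≡8) mod 17; (14|17)=-1, (8|17)=+1; (−1)^{0·1·8}·(-1)^1·(+1)^0 = -1.
v=13: a=13^1·(≡8), b=13^-2·(≡1) mod 13; (8|13)=-1, (1|13)=+1; (−1)^{1·-2·6}·(-1)^-2·(+1)^1 = +1.
v=11: a=11^1·(≡9), b=11^0·(≡2) mod 11; (9|11)=+1, (2|11)=-1; (−1)^{1·0·5}·(+1)^0·(-1)^1 = -1.
v=∞: -2442583 < 0 and -4845 < 0  ⇒  (a,b)_∞ = -1.
v=31: a=31^1·(≡25), b=31^0·(≡15) mod 31; (25|31)=+1, (15|31)=-1; (−1)^{1·0·15}·(+1)^0·(-1)^1 = -1.
v=5: a=5^-2·(≡3), b=5^1·(≡1) mod 5; (3|5)=-1, (1|5)=+1; (−1)^{-2·1·2}·(-1)^1·(+1)^-2 = -1.
v=29: a=29^1·(≡11), b=29^0·(≡8) mod 29; (11|29)=-1, (8|29)=-1; (−1)^{1·0·14}·(-1)^0·(-1)^1 = -1.
v=2: v_2(a)=2, v_2(b)=0; units ≡ 1, 3 (mod 8); ε·ε+αω+βω = 0·1+2·1+0·0 ≡ 0  ⇒  (a,b)_2 = +1.
v=7: a=7^0·(≡4), b=7^2·(≡6) mod 7; (4|7)=+1, (6|7)=-1; (−1)^{0·2·3}·(+1)^2·(-1)^0 = +1.
(-2442583, -4845 / ℚ) ramifies at {3, 5, 11, 17, 19, 29, 31, ∞}: a division algebra.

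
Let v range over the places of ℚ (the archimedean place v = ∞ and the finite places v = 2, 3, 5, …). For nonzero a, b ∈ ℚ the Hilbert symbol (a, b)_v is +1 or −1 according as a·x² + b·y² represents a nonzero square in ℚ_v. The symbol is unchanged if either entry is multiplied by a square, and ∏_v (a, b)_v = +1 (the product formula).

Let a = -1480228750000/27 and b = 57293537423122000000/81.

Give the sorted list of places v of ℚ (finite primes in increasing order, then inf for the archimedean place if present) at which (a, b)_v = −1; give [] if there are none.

[5, 13]

Mod squares: a ≡ -2145, b ≡ 2002. Check v ∈ {∞, 2, 3, 5, 7, 11, 13}.
v=7: a=7^2·(≡2), b=7^3·(≡3) mod 7; (2|7)=+1, (3|7)=-1; (−1)^{2·3·3}·(+1)^3·(-1)^2 = +1.
v=3: a=3^-3·(≡2), b=3^-4·(≡1) mod 3; (2|3)=-1, (1|3)=+1; (−1)^{-3·-4·1}·(-1)^-4·(+1)^-3 = +1.
v=11: a=11^1·(≡1), b=11^3·(≡7) mod 11; (1|11)=+1, (7|11)=-1; (−1)^{1·3·5}·(+1)^3·(-1)^1 = +1.
v=13: a=13^3·(≡12), b=13^7·(≡8) mod 13; (12|13)=+1, (8|13)=-1; (−1)^{3·7·6}·(+1)^7·(-1)^3 = -1.
v=2: v_2(a)=4, v_2(b)=7; units ≡ 7, 1 (mod 8); ε·ε+αω+βω = 1·0+4·0+7·0 ≡ 0  ⇒  (a,b)_2 = +1.
v=∞: -2145 < 0 and 2002 > 0  ⇒  (a,b)_∞ = +1.
v=5: a=5^7·(≡1), b=5^6·(≡3) mod 5; (1|5)=+1, (3|5)=-1; (−1)^{7·6·2}·(+1)^6·(-1)^7 = -1.
|Ram(-2145, 2002)| = 2, even; anisotropic at {5, 13}.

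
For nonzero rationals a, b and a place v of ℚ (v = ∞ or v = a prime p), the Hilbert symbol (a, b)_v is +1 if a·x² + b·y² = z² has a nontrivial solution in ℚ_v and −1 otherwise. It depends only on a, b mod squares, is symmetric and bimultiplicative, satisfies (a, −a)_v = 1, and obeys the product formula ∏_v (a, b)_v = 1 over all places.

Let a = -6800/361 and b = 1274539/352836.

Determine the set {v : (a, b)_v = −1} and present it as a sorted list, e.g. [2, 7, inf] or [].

(a, b) ≡ (-17, 19) mod (ℚ^×)²; places V = {2, 3, 5, 7, 11, 17, 19, 37, ∞}.
(a,b)_37: α=0, u≡32; β=2, v≡20 (mod 37); (32|37)=-1, (20|37)=-1; sign (−1)^0·-1^2·-1^0 = +1.
(a,b)_11: α=0, u≡1; β=-2, v≡2 (mod 11); (1|11)=+1, (2|11)=-1; sign (−1)^0·+1^-2·-1^0 = +1.
(a,b)_7: α=0, u≡1; β=2, v≡6 (mod 7); (1|7)=+1, (6|7)=-1; sign (−1)^0·+1^2·-1^0 = +1.
(a,b)_3: α=0, u≡1; β=-6, v≡1 (mod 3); (1|3)=+1, (1|3)=+1; sign (−1)^0·+1^-6·+1^0 = +1.
(a,b)_19: α=-2, u≡2; β=1, v≡5 (mod 19); (2|19)=-1, (5|19)=+1; sign (−1)^0·-1^1·+1^-2 = -1.
(a,b)_5: α=2, u≡3; β=0, v≡4 (mod 5); (3|5)=-1, (4|5)=+1; sign (−1)^0·-1^0·+1^2 = +1.
(a,b)_∞: sgn(-17)=−, sgn(19)=+, so +1.
(a,b)_2: α=4, β=-2; u≡7, v≡3 (mod 8); ε(u)ε(v)=1·1, αω(v)=4·1, βω(u)=-2·0; sum ≡ 1  ⇒  -1.
(a,b)_17: α=1, u≡2; β=0, v≡15 (mod 17); (2|17)=+1, (15|17)=+1; sign (−1)^0·+1^0·+1^1 = +1.
(-17, 19 / ℚ) ramifies at {2, 19}: a division algebra.

[2, 19]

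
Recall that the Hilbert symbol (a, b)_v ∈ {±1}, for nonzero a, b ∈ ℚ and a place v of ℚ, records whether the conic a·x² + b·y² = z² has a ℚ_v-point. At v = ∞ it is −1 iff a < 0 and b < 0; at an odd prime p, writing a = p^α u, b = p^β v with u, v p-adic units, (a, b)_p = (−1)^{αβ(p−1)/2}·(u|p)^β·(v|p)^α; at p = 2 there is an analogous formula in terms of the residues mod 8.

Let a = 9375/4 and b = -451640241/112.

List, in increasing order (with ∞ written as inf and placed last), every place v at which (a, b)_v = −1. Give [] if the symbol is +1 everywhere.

[3, 5, 13, 37]

(a, b) ≡ (15, -3367) mod (ℚ^×)²; places V = {2, 3, 5, 7, 13, 17, 19, 37, ∞}.
(a,b)_7: α=0, u≡4; β=-1, v≡2 (mod 7); (4|7)=+1, (2|7)=+1; sign (−1)^0·+1^-1·+1^0 = +1.
(a,b)_2: α=-2, β=-4; u≡7, v≡1 (mod 8); ε(u)ε(v)=1·0, αω(v)=-2·0, βω(u)=-4·0; sum ≡ 0  ⇒  +1.
(a,b)_19: α=0, u≡2; β=2, v≡13 (mod 19); (2|19)=-1, (13|19)=-1; sign (−1)^0·-1^2·-1^0 = +1.
(a,b)_13: α=0, u≡7; β=1, v≡9 (mod 13); (7|13)=-1, (9|13)=+1; sign (−1)^0·-1^1·+1^0 = -1.
(a,b)_5: α=5, u≡2; β=0, v≡2 (mod 5); (2|5)=-1, (2|5)=-1; sign (−1)^0·-1^0·-1^5 = -1.
(a,b)_37: α=0, u≡22; β=1, v≡29 (mod 37); (22|37)=-1, (29|37)=-1; sign (−1)^0·-1^1·-1^0 = -1.
(a,b)_∞: sgn(15)=+, sgn(-3367)=−, so +1.
(a,b)_17: α=0, u≡2; β=2, v≡16 (mod 17); (2|17)=+1, (16|17)=+1; sign (−1)^0·+1^2·+1^0 = +1.
(a,b)_3: α=1, u≡2; β=2, v≡2 (mod 3); (2|3)=-1, (2|3)=-1; sign (−1)^0·-1^2·-1^1 = -1.
(15, -3367 / ℚ) ramifies at {3, 5, 13, 37}: a division algebra.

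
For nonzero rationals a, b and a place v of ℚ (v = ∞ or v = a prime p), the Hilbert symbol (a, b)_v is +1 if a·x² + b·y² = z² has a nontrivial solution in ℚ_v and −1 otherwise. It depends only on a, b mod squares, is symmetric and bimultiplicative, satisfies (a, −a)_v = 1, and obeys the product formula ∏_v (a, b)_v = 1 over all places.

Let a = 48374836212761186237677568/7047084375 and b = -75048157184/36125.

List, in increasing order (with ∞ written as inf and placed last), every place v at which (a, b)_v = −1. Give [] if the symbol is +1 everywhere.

Mod squares: a ≡ 2145, b ≡ -70. Check v ∈ {∞, 2, 3, 5, 7, 11, 13, 17, 31}.
v=7: a=7^2·(≡3), b=7^1·(≡2) mod 7; (3|7)=-1, (2|7)=+1; (−1)^{2·1·3}·(-1)^1·(+1)^2 = -1.
v=3: a=3^-3·(≡1), b=3^0·(≡2) mod 3; (1|3)=+1, (2|3)=-1; (−1)^{-3·0·1}·(+1)^0·(-1)^-3 = -1.
v=17: a=17^-4·(≡6), b=17^-2·(≡13) mod 17; (6|17)=-1, (13|17)=+1; (−1)^{-4·-2·8}·(-1)^-2·(+1)^-4 = +1.
v=∞: 2145 > 0 and -70 < 0  ⇒  (a,b)_∞ = +1.
v=2: v_2(a)=34, v_2(b)=19; units ≡ 1, 5 (mod 8); ε·ε+αω+βω = 0·0+34·1+19·0 ≡ 0  ⇒  (a,b)_2 = +1.
v=11: a=11^5·(≡10), b=11^2·(≡8) mod 11; (10|11)=-1, (8|11)=-1; (−1)^{5·2·5}·(-1)^2·(-1)^5 = -1.
v=5: a=5^-5·(≡4), b=5^-3·(≡4) mod 5; (4|5)=+1, (4|5)=+1; (−1)^{-5·-3·2}·(+1)^-3·(+1)^-5 = +1.
v=13: a=13^5·(≡9), b=13^2·(≡11) mod 13; (9|13)=+1, (11|13)=-1; (−1)^{5·2·6}·(+1)^2·(-1)^5 = -1.
v=31: a=31^2·(≡13), b=31^0·(≡24) mod 31; (13|31)=-1, (24|31)=-1; (−1)^{2·0·15}·(-1)^0·(-1)^2 = +1.
|Ram(2145, -70)| = 4, even; anisotropic at {3, 7, 11, 13}.

[3, 7, 11, 13]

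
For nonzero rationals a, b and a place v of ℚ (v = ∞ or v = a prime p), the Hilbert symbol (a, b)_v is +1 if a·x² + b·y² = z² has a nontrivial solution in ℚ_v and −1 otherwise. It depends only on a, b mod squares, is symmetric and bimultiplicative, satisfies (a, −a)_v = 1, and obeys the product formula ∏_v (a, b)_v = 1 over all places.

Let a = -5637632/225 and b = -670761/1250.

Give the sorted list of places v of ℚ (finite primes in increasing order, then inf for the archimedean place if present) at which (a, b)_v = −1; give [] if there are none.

[2, 7, 13, inf]

Mod squares: a ≡ -182, b ≡ -2. Check v ∈ {∞, 2, 3, 5, 7, 11, 13}.
v=3: a=3^-2·(≡1), b=3^4·(≡1) mod 3; (1|3)=+1, (1|3)=+1; (−1)^{-2·4·1}·(+1)^4·(+1)^-2 = +1.
v=11: a=11^2·(≡3), b=11^0·(≡9) mod 11; (3|11)=+1, (9|11)=+1; (−1)^{2·0·5}·(+1)^0·(+1)^2 = +1.
v=2: v_2(a)=9, v_2(b)=-1; units ≡ 5, 7 (mod 8); ε·ε+αω+βω = 0·1+9·0+-1·1 ≡ 1  ⇒  (a,b)_2 = -1.
v=7: a=7^1·(≡2), b=7^2·(≡6) mod 7; (2|7)=+1, (6|7)=-1; (−1)^{1·2·3}·(+1)^2·(-1)^1 = -1.
v=∞: -182 < 0 and -2 < 0  ⇒  (a,b)_∞ = -1.
v=13: a=13^1·(≡4), b=13^2·(≡11) mod 13; (4|13)=+1, (11|13)=-1; (−1)^{1·2·6}·(+1)^2·(-1)^1 = -1.
v=5: a=5^-2·(≡2), b=5^-4·(≡2) mod 5; (2|5)=-1, (2|5)=-1; (−1)^{-2·-4·2}·(-1)^-4·(-1)^-2 = +1.
(-182, -2 / ℚ) ramifies at {2, 7, 13, ∞}: a division algebra.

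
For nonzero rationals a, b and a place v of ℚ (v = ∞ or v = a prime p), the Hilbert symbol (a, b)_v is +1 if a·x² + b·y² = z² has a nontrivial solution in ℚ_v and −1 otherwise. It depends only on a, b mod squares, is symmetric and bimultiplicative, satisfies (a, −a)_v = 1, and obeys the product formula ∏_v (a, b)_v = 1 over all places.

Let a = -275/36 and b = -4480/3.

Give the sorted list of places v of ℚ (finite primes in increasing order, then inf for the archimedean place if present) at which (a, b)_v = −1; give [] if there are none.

[2, 7, 11, inf]

Mod squares: a ≡ -11, b ≡ -210. Check v ∈ {∞, 2, 3, 5, 7, 11}.
v=3: a=3^-2·(≡1), b=3^-1·(≡2) mod 3; (1|3)=+1, (2|3)=-1; (−1)^{-2·-1·1}·(+1)^-1·(-1)^-2 = +1.
v=11: a=11^1·(≡10), b=11^0·(≡10) mod 11; (10|11)=-1, (10|11)=-1; (−1)^{1·0·5}·(-1)^0·(-1)^1 = -1.
v=7: a=7^0·(≡5), b=7^1·(≡6) mod 7; (5|7)=-1, (6|7)=-1; (−1)^{0·1·3}·(-1)^1·(-1)^0 = -1.
v=2: v_2(a)=-2, v_2(b)=7; units ≡ 5, 7 (mod 8); ε·ε+αω+βω = 0·1+-2·0+7·1 ≡ 1  ⇒  (a,b)_2 = -1.
v=∞: -11 < 0 and -210 < 0  ⇒  (a,b)_∞ = -1.
v=5: a=5^2·(≡4), b=5^1·(≡3) mod 5; (4|5)=+1, (3|5)=-1; (−1)^{2·1·2}·(+1)^1·(-1)^2 = +1.
(-11, -210 / ℚ) ramifies at {2, 7, 11, ∞}: a division algebra.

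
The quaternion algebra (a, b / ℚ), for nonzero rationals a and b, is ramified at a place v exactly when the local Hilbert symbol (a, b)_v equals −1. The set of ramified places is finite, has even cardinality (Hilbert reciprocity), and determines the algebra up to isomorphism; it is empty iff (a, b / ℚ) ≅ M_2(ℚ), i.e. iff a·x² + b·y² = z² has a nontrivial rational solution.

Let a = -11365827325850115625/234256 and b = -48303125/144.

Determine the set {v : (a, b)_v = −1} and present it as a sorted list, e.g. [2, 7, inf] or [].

Mod squares: a ≡ -2665, b ≡ -77285. Check v ∈ {∞, 2, 3, 5, 11, 13, 29, 41}.
v=2: v_2(a)=-4, v_2(b)=-4; units ≡ 7, 3 (mod 8); ε·ε+αω+βω = 1·1+-4·1+-4·0 ≡ 1  ⇒  (a,b)_2 = -1.
v=5: a=5^5·(≡3), b=5^5·(≡2) mod 5; (3|5)=-1, (2|5)=-1; (−1)^{5·5·2}·(-1)^5·(-1)^5 = +1.
v=11: a=11^-4·(≡2), b=11^0·(≡9) mod 11; (2|11)=-1, (9|11)=+1; (−1)^{-4·0·5}·(-1)^0·(+1)^-4 = +1.
v=3: a=3^0·(≡2), b=3^-2·(≡1) mod 3; (2|3)=-1, (1|3)=+1; (−1)^{0·-2·1}·(-1)^-2·(+1)^0 = +1.
v=∞: -2665 < 0 and -77285 < 0  ⇒  (a,b)_∞ = -1.
v=13: a=13^7·(≡12), b=13^1·(≡9) mod 13; (12|13)=+1, (9|13)=+1; (−1)^{7·1·6}·(+1)^1·(+1)^7 = +1.
v=29: a=29^2·(≡15), b=29^1·(≡10) mod 29; (15|29)=-1, (10|29)=-1; (−1)^{2·1·14}·(-1)^1·(-1)^2 = -1.
v=41: a=41^3·(≡27), b=41^1·(≡20) mod 41; (27|41)=-1, (20|41)=+1; (−1)^{3·1·20}·(-1)^1·(+1)^3 = -1.
|Ram(-2665, -77285)| = 4, even; anisotropic at {2, 29, 41, ∞}.

[2, 29, 41, inf]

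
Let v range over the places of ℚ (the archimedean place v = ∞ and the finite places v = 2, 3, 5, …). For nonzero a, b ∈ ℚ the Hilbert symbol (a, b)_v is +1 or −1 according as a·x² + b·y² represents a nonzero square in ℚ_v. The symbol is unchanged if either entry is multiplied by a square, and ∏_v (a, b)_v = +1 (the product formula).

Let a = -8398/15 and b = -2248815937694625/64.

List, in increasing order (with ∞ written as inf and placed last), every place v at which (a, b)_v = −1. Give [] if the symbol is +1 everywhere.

(a, b) ≡ (-125970, -62985) mod (ℚ^×)²; places V = {2, 3, 5, 13, 17, 19, ∞}.
(a,b)_∞: sgn(-125970)=−, sgn(-62985)=−, so -1.
(a,b)_2: α=1, β=-6; u≡7, v≡7 (mod 8); ε(u)ε(v)=1·1, αω(v)=1·0, βω(u)=-6·0; sum ≡ 1  ⇒  -1.
(a,b)_13: α=1, u≡2; β=3, v≡9 (mod 13); (2|13)=-1, (9|13)=+1; sign (−1)^0·-1^3·+1^1 = -1.
(a,b)_19: α=1, u≡6; β=3, v≡10 (mod 19); (6|19)=+1, (10|19)=-1; sign (−1)^1·+1^3·-1^1 = +1.
(a,b)_17: α=1, u≡9; β=3, v≡2 (mod 17); (9|17)=+1, (2|17)=+1; sign (−1)^0·+1^3·+1^1 = +1.
(a,b)_3: α=-1, u≡1; β=5, v≡2 (mod 3); (1|3)=+1, (2|3)=-1; sign (−1)^1·+1^5·-1^-1 = +1.
(a,b)_5: α=-1, u≡4; β=3, v≡2 (mod 5); (4|5)=+1, (2|5)=-1; sign (−1)^0·+1^3·-1^-1 = -1.
Ram(-125970, -62985) = {2, 5, 13, ∞}; no ℚ_2-point on the conic.

[2, 5, 13, inf]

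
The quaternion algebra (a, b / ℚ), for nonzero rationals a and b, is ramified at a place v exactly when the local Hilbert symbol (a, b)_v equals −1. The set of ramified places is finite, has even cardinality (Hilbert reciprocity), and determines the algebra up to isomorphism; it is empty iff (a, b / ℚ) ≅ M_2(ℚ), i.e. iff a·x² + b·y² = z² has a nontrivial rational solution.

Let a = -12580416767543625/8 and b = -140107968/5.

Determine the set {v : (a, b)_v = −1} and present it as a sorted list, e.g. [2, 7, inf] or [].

[3, 11, 13, inf]

(a, b) ≡ (-210, -15015) mod (ℚ^×)²; places V = {2, 3, 5, 7, 11, 13, ∞}.
(a,b)_5: α=3, u≡2; β=-1, v≡2 (mod 5); (2|5)=-1, (2|5)=-1; sign (−1)^0·-1^-1·-1^3 = +1.
(a,b)_2: α=-3, β=6; u≡7, v≡1 (mod 8); ε(u)ε(v)=1·0, αω(v)=-3·0, βω(u)=6·0; sum ≡ 0  ⇒  +1.
(a,b)_11: α=2, u≡7; β=1, v≡2 (mod 11); (7|11)=-1, (2|11)=-1; sign (−1)^0·-1^1·-1^2 = -1.
(a,b)_∞: sgn(-210)=−, sgn(-15015)=−, so -1.
(a,b)_13: α=2, u≡6; β=1, v≡2 (mod 13); (6|13)=-1, (2|13)=-1; sign (−1)^0·-1^1·-1^2 = -1.
(a,b)_3: α=15, u≡2; β=7, v≡2 (mod 3); (2|3)=-1, (2|3)=-1; sign (−1)^1·-1^7·-1^15 = -1.
(a,b)_7: α=3, u≡5; β=1, v≡1 (mod 7); (5|7)=-1, (1|7)=+1; sign (−1)^1·-1^1·+1^3 = +1.
(-210, -15015 / ℚ) ramifies at {3, 11, 13, ∞}: a division algebra.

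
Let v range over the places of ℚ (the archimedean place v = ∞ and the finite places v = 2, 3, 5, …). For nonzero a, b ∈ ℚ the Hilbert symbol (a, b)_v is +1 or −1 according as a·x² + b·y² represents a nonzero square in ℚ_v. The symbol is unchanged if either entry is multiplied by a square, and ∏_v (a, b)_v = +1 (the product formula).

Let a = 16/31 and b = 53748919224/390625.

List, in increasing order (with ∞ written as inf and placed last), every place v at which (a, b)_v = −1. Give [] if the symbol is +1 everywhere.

[2, 7, 13, 31]

Mod squares: a ≡ 31, b ≡ 16926. Check v ∈ {∞, 2, 3, 5, 7, 11, 13, 31}.
v=13: a=13^0·(≡11), b=13^1·(≡2) mod 13; (11|13)=-1, (2|13)=-1; (−1)^{0·1·6}·(-1)^1·(-1)^0 = -1.
v=5: a=5^0·(≡1), b=5^-8·(≡4) mod 5; (1|5)=+1, (4|5)=+1; (−1)^{0·-8·2}·(+1)^-8·(+1)^0 = +1.
v=31: a=31^-1·(≡16), b=31^1·(≡16) mod 31; (16|31)=+1, (16|31)=+1; (−1)^{-1·1·15}·(+1)^1·(+1)^-1 = -1.
v=7: a=7^0·(≡3), b=7^1·(≡5) mod 7; (3|7)=-1, (5|7)=-1; (−1)^{0·1·3}·(-1)^1·(-1)^0 = -1.
v=11: a=11^0·(≡3), b=11^2·(≡7) mod 11; (3|11)=+1, (7|11)=-1; (−1)^{0·2·5}·(+1)^2·(-1)^0 = +1.
v=∞: 31 > 0 and 16926 > 0  ⇒  (a,b)_∞ = +1.
v=3: a=3^0·(≡1), b=3^9·(≡2) mod 3; (1|3)=+1, (2|3)=-1; (−1)^{0·9·1}·(+1)^9·(-1)^0 = +1.
v=2: v_2(a)=4, v_2(b)=3; units ≡ 7, 7 (mod 8); ε·ε+αω+βω = 1·1+4·0+3·0 ≡ 1  ⇒  (a,b)_2 = -1.
Ram(31, 16926) = {2, 7, 13, 31}; no ℚ_2-point on the conic.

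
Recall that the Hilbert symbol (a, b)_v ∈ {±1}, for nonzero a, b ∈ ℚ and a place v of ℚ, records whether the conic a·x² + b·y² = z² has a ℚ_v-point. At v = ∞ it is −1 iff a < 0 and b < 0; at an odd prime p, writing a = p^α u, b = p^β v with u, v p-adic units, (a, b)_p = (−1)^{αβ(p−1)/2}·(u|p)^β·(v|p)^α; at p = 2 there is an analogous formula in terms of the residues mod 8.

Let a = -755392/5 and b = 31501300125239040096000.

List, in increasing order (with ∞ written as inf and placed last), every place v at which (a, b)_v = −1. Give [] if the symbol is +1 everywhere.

[13, 37]

Mod squares: a ≡ -59015, b ≡ 3925736815. Check v ∈ {∞, 2, 3, 5, 7, 11, 13, 17, 29, 37, 43}.
v=∞: -59015 < 0 and 3925736815 > 0  ⇒  (a,b)_∞ = +1.
v=5: a=5^-1·(≡3), b=5^3·(≡3) mod 5; (3|5)=-1, (3|5)=-1; (−1)^{-1·3·2}·(-1)^3·(-1)^-1 = +1.
v=7: a=7^0·(≡4), b=7^1·(≡3) mod 7; (4|7)=+1, (3|7)=-1; (−1)^{0·1·3}·(+1)^1·(-1)^0 = +1.
v=29: a=29^1·(≡22), b=29^3·(≡24) mod 29; (22|29)=+1, (24|29)=+1; (−1)^{1·3·14}·(+1)^3·(+1)^1 = +1.
v=37: a=37^1·(≡9), b=37^3·(≡19) mod 37; (9|37)=+1, (19|37)=-1; (−1)^{1·3·18}·(+1)^3·(-1)^1 = -1.
v=43: a=43^0·(≡15), b=43^1·(≡9) mod 43; (15|43)=+1, (9|43)=+1; (−1)^{0·1·21}·(+1)^1·(+1)^0 = +1.
v=2: v_2(a)=6, v_2(b)=8; units ≡ 1, 7 (mod 8); ε·ε+αω+βω = 0·1+6·0+8·0 ≡ 0  ⇒  (a,b)_2 = +1.
v=11: a=11^1·(≡9), b=11^3·(≡10) mod 11; (9|11)=+1, (10|11)=-1; (−1)^{1·3·5}·(+1)^3·(-1)^1 = +1.
v=13: a=13^0·(≡5), b=13^1·(≡3) mod 13; (5|13)=-1, (3|13)=+1; (−1)^{0·1·6}·(-1)^1·(+1)^0 = -1.
v=17: a=17^0·(≡4), b=17^1·(≡3) mod 17; (4|17)=+1, (3|17)=-1; (−1)^{0·1·8}·(+1)^1·(-1)^0 = +1.
v=3: a=3^0·(≡1), b=3^2·(≡1) mod 3; (1|3)=+1, (1|3)=+1; (−1)^{0·2·1}·(+1)^2·(+1)^0 = +1.
(-59015, 3925736815 / ℚ) ramifies at {13, 37}: a division algebra.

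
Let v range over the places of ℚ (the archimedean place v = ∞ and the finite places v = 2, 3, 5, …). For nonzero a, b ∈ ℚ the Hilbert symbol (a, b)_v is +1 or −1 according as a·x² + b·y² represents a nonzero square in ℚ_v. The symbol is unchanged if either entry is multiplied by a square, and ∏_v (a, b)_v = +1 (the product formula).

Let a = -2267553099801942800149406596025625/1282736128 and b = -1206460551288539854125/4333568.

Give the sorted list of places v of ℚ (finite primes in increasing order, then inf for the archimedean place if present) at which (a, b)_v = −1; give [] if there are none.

[3, 5, 7, 19, 37, inf]

(a, b) ≡ (-457653, -76570) mod (ℚ^×)²; places V = {2, 3, 5, 7, 13, 19, 23, 31, 37, 53, ∞}.
(a,b)_2: α=-16, β=-13; u≡3, v≡3 (mod 8); ε(u)ε(v)=1·1, αω(v)=-16·1, βω(u)=-13·1; sum ≡ 0  ⇒  +1.
(a,b)_31: α=5, u≡22; β=3, v≡28 (mod 31); (22|31)=-1, (28|31)=+1; sign (−1)^1·-1^3·+1^5 = +1.
(a,b)_3: α=9, u≡2; β=4, v≡2 (mod 3); (2|3)=-1, (2|3)=-1; sign (−1)^0·-1^4·-1^9 = -1.
(a,b)_7: α=11, u≡4; β=8, v≡5 (mod 7); (4|7)=+1, (5|7)=-1; sign (−1)^0·+1^8·-1^11 = -1.
(a,b)_13: α=2, u≡1; β=1, v≡3 (mod 13); (1|13)=+1, (3|13)=+1; sign (−1)^0·+1^1·+1^2 = +1.
(a,b)_5: α=4, u≡3; β=3, v≡4 (mod 5); (3|5)=-1, (4|5)=+1; sign (−1)^0·-1^3·+1^4 = -1.
(a,b)_23: α=-2, u≡3; β=-2, v≡10 (mod 23); (3|23)=+1, (10|23)=-1; sign (−1)^0·+1^-2·-1^-2 = +1.
(a,b)_37: α=-1, u≡4; β=0, v≡18 (mod 37); (4|37)=+1, (18|37)=-1; sign (−1)^0·+1^0·-1^-1 = -1.
(a,b)_19: α=3, u≡17; β=1, v≡6 (mod 19); (17|19)=+1, (6|19)=+1; sign (−1)^1·+1^1·+1^3 = -1.
(a,b)_∞: sgn(-457653)=−, sgn(-76570)=−, so -1.
(a,b)_53: α=2, u≡41; β=2, v≡1 (mod 53); (41|53)=-1, (1|53)=+1; sign (−1)^0·-1^2·+1^2 = +1.
(-457653, -76570 / ℚ) ramifies at {3, 5, 7, 19, 37, ∞}: a division algebra.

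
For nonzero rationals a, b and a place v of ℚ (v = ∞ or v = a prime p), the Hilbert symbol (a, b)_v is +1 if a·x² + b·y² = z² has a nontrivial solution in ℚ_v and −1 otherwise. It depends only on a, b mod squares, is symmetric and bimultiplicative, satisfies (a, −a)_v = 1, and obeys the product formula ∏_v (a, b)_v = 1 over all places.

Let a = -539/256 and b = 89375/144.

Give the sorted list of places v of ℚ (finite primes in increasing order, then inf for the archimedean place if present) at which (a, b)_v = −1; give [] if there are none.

[11, 13]

(a, b) ≡ (-11, 143) mod (ℚ^×)²; places V = {2, 3, 5, 7, 11, 13, ∞}.
(a,b)_∞: sgn(-11)=−, sgn(143)=+, so +1.
(a,b)_7: α=2, u≡6; β=0, v≡5 (mod 7); (6|7)=-1, (5|7)=-1; sign (−1)^0·-1^0·-1^2 = +1.
(a,b)_5: α=0, u≡1; β=4, v≡2 (mod 5); (1|5)=+1, (2|5)=-1; sign (−1)^0·+1^4·-1^0 = +1.
(a,b)_13: α=0, u≡8; β=1, v≡11 (mod 13); (8|13)=-1, (11|13)=-1; sign (−1)^0·-1^1·-1^0 = -1.
(a,b)_2: α=-8, β=-4; u≡5, v≡7 (mod 8); ε(u)ε(v)=0·1, αω(v)=-8·0, βω(u)=-4·1; sum ≡ 0  ⇒  +1.
(a,b)_3: α=0, u≡1; β=-2, v≡2 (mod 3); (1|3)=+1, (2|3)=-1; sign (−1)^0·+1^-2·-1^0 = +1.
(a,b)_11: α=1, u≡2; β=1, v≡7 (mod 11); (2|11)=-1, (7|11)=-1; sign (−1)^1·-1^1·-1^1 = -1.
(-11, 143 / ℚ) ramifies at {11, 13}: a division algebra.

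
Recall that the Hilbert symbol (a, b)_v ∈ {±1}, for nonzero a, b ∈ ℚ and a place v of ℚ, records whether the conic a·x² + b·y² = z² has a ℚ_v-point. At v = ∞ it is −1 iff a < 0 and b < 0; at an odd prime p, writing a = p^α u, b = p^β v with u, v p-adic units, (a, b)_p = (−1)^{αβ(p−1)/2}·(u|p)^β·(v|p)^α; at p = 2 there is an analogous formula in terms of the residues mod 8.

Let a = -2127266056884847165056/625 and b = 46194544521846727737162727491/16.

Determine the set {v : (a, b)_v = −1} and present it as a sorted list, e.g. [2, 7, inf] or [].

[7, 31, 37, 43]

Mod squares: a ≡ -877114, b ≡ 1739. Check v ∈ {∞, 2, 3, 5, 7, 11, 31, 37, 43, 47}.
v=43: a=43^1·(≡28), b=43^2·(≡5) mod 43; (28|43)=-1, (5|43)=-1; (−1)^{1·2·21}·(-1)^2·(-1)^1 = -1.
v=3: a=3^10·(≡2), b=3^12·(≡2) mod 3; (2|3)=-1, (2|3)=-1; (−1)^{10·12·1}·(-1)^12·(-1)^10 = +1.
v=2: v_2(a)=7, v_2(b)=-4; units ≡ 3, 3 (mod 8); ε·ε+αω+βω = 1·1+7·1+-4·1 ≡ 0  ⇒  (a,b)_2 = +1.
v=7: a=7^5·(≡3), b=7^8·(≡6) mod 7; (3|7)=-1, (6|7)=-1; (−1)^{5·8·3}·(-1)^8·(-1)^5 = -1.
v=∞: -877114 < 0 and 1739 > 0  ⇒  (a,b)_∞ = +1.
v=47: a=47^3·(≡26), b=47^5·(≡6) mod 47; (26|47)=-1, (6|47)=+1; (−1)^{3·5·23}·(-1)^5·(+1)^3 = +1.
v=11: a=11^2·(≡9), b=11^0·(≡4) mod 11; (9|11)=+1, (4|11)=+1; (−1)^{2·0·5}·(+1)^0·(+1)^2 = +1.
v=37: a=37^0·(≡18), b=37^1·(≡1) mod 37; (18|37)=-1, (1|37)=+1; (−1)^{0·1·18}·(-1)^1·(+1)^0 = -1.
v=5: a=5^-4·(≡4), b=5^0·(≡1) mod 5; (4|5)=+1, (1|5)=+1; (−1)^{-4·0·2}·(+1)^0·(+1)^-4 = +1.
v=31: a=31^1·(≡16), b=31^2·(≡11) mod 31; (16|31)=+1, (11|31)=-1; (−1)^{1·2·15}·(+1)^2·(-1)^1 = -1.
(-877114, 1739 / ℚ) ramifies at {7, 31, 37, 43}: a division algebra.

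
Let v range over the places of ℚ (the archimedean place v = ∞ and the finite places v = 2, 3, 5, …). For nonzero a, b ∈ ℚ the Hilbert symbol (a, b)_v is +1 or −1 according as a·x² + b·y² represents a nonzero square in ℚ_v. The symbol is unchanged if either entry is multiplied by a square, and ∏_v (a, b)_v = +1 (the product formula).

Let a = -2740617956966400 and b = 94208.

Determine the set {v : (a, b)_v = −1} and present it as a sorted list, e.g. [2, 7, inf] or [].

[2, 23]

(a, b) ≡ (-28681, 23) mod (ℚ^×)²; places V = {2, 3, 5, 7, 23, 29, 43, ∞}.
(a,b)_5: α=2, u≡4; β=0, v≡3 (mod 5); (4|5)=+1, (3|5)=-1; sign (−1)^0·+1^0·-1^2 = +1.
(a,b)_29: α=1, u≡18; β=0, v≡16 (mod 29); (18|29)=-1, (16|29)=+1; sign (−1)^0·-1^0·+1^1 = +1.
(a,b)_7: α=2, u≡3; β=0, v≡2 (mod 7); (3|7)=-1, (2|7)=+1; sign (−1)^0·-1^0·+1^2 = +1.
(a,b)_2: α=14, β=12; u≡7, v≡7 (mod 8); ε(u)ε(v)=1·1, αω(v)=14·0, βω(u)=12·0; sum ≡ 1  ⇒  -1.
(a,b)_3: α=2, u≡2; β=0, v≡2 (mod 3); (2|3)=-1, (2|3)=-1; sign (−1)^0·-1^0·-1^2 = +1.
(a,b)_23: α=3, u≡2; β=1, v≡2 (mod 23); (2|23)=+1, (2|23)=+1; sign (−1)^1·+1^1·+1^3 = -1.
(a,b)_43: α=1, u≡40; β=0, v≡38 (mod 43); (40|43)=+1, (38|43)=+1; sign (−1)^0·+1^0·+1^1 = +1.
(a,b)_∞: sgn(-28681)=−, sgn(23)=+, so +1.
(-28681, 23 / ℚ) ramifies at {2, 23}: a division algebra.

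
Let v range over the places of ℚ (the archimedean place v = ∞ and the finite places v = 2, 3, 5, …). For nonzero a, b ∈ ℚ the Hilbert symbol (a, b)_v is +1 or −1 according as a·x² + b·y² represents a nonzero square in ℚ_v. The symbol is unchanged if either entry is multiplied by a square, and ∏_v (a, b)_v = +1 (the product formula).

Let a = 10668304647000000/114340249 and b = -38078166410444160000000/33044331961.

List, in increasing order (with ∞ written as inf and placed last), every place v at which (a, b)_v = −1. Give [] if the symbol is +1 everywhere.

(a, b) ≡ (7, -2310) mod (ℚ^×)²; places V = {2, 3, 5, 7, 11, 13, 17, 37, ∞}.
(a,b)_2: α=6, β=13; u≡7, v≡5 (mod 8); ε(u)ε(v)=1·0, αω(v)=6·1, βω(u)=13·0; sum ≡ 0  ⇒  +1.
(a,b)_37: α=-2, u≡34; β=-2, v≡26 (mod 37); (34|37)=+1, (26|37)=+1; sign (−1)^0·+1^-2·+1^-2 = +1.
(a,b)_3: α=2, u≡1; β=3, v≡1 (mod 3); (1|3)=+1, (1|3)=+1; sign (−1)^0·+1^3·+1^2 = +1.
(a,b)_7: α=3, u≡2; β=3, v≡6 (mod 7); (2|7)=+1, (6|7)=-1; sign (−1)^1·+1^3·-1^3 = +1.
(a,b)_5: α=6, u≡2; β=7, v≡2 (mod 5); (2|5)=-1, (2|5)=-1; sign (−1)^0·-1^7·-1^6 = -1.
(a,b)_∞: sgn(7)=+, sgn(-2310)=−, so +1.
(a,b)_13: α=4, u≡5; β=6, v≡4 (mod 13); (5|13)=-1, (4|13)=+1; sign (−1)^0·-1^6·+1^4 = +1.
(a,b)_17: α=-4, u≡3; β=-6, v≡1 (mod 17); (3|17)=-1, (1|17)=+1; sign (−1)^0·-1^-6·+1^-4 = +1.
(a,b)_11: α=2, u≡2; β=3, v≡6 (mod 11); (2|11)=-1, (6|11)=-1; sign (−1)^0·-1^3·-1^2 = -1.
(7, -2310 / ℚ) ramifies at {5, 11}: a division algebra.

[5, 11]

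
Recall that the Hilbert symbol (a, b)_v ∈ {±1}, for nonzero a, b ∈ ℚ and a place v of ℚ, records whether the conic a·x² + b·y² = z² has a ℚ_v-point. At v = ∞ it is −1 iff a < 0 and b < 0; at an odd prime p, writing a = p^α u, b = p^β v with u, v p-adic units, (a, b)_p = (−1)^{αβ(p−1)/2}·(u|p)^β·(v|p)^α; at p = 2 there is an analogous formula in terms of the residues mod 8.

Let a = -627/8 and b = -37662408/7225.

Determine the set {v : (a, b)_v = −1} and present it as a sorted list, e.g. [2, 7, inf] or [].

[2, 3, 7, 11, 23, inf]

Mod squares: a ≡ -1254, b ≡ -322. Check v ∈ {∞, 2, 3, 5, 7, 11, 17, 19, 23}.
v=11: a=11^1·(≡8), b=11^0·(≡7) mod 11; (8|11)=-1, (7|11)=-1; (−1)^{1·0·5}·(-1)^0·(-1)^1 = -1.
v=7: a=7^0·(≡3), b=7^1·(≡3) mod 7; (3|7)=-1, (3|7)=-1; (−1)^{0·1·3}·(-1)^1·(-1)^0 = -1.
v=∞: -1254 < 0 and -322 < 0  ⇒  (a,b)_∞ = -1.
v=5: a=5^0·(≡1), b=5^-2·(≡3) mod 5; (1|5)=+1, (3|5)=-1; (−1)^{0·-2·2}·(+1)^-2·(-1)^0 = +1.
v=3: a=3^1·(≡2), b=3^4·(≡2) mod 3; (2|3)=-1, (2|3)=-1; (−1)^{1·4·1}·(-1)^4·(-1)^1 = -1.
v=17: a=17^0·(≡13), b=17^-2·(≡9) mod 17; (13|17)=+1, (9|17)=+1; (−1)^{0·-2·8}·(+1)^-2·(+1)^0 = +1.
v=23: a=23^0·(≡5), b=23^1·(≡4) mod 23; (5|23)=-1, (4|23)=+1; (−1)^{0·1·11}·(-1)^1·(+1)^0 = -1.
v=19: a=19^1·(≡3), b=19^2·(≡4) mod 19; (3|19)=-1, (4|19)=+1; (−1)^{1·2·9}·(-1)^2·(+1)^1 = +1.
v=2: v_2(a)=-3, v_2(b)=3; units ≡ 5, 7 (mod 8); ε·ε+αω+βω = 0·1+-3·0+3·1 ≡ 1  ⇒  (a,b)_2 = -1.
|Ram(-1254, -322)| = 6, even; anisotropic at {2, 3, 7, 11, 23, ∞}.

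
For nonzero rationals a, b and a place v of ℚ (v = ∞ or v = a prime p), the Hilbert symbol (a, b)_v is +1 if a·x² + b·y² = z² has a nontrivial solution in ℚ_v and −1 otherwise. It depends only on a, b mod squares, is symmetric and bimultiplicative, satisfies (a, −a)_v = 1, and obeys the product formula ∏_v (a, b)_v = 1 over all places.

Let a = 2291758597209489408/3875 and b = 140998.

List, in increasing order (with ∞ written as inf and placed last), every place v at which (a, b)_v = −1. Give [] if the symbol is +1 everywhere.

[5, 11]

Mod squares: a ≡ 132990, b ≡ 140998. Check v ∈ {∞, 2, 3, 5, 7, 11, 13, 17, 29, 31}.
v=29: a=29^2·(≡6), b=29^1·(≡19) mod 29; (6|29)=+1, (19|29)=-1; (−1)^{2·1·14}·(+1)^1·(-1)^2 = +1.
v=5: a=5^-3·(≡3), b=5^0·(≡3) mod 5; (3|5)=-1, (3|5)=-1; (−1)^{-3·0·2}·(-1)^0·(-1)^-3 = -1.
v=∞: 132990 > 0 and 140998 > 0  ⇒  (a,b)_∞ = +1.
v=17: a=17^2·(≡9), b=17^1·(≡15) mod 17; (9|17)=+1, (15|17)=+1; (−1)^{2·1·8}·(+1)^1·(+1)^2 = +1.
v=2: v_2(a)=15, v_2(b)=1; units ≡ 7, 3 (mod 8); ε·ε+αω+βω = 1·1+15·1+1·0 ≡ 0  ⇒  (a,b)_2 = +1.
v=7: a=7^2·(≡4), b=7^0·(≡4) mod 7; (4|7)=+1, (4|7)=+1; (−1)^{2·0·3}·(+1)^0·(+1)^2 = +1.
v=11: a=11^1·(≡9), b=11^1·(≡3) mod 11; (9|11)=+1, (3|11)=+1; (−1)^{1·1·5}·(+1)^1·(+1)^1 = -1.
v=3: a=3^5·(≡2), b=3^0·(≡1) mod 3; (2|3)=-1, (1|3)=+1; (−1)^{5·0·1}·(-1)^0·(+1)^5 = +1.
v=31: a=31^-1·(≡21), b=31^0·(≡10) mod 31; (21|31)=-1, (10|31)=+1; (−1)^{-1·0·15}·(-1)^0·(+1)^-1 = +1.
v=13: a=13^3·(≡3), b=13^1·(≡4) mod 13; (3|13)=+1, (4|13)=+1; (−1)^{3·1·6}·(+1)^1·(+1)^3 = +1.
(132990, 140998 / ℚ) ramifies at {5, 11}: a division algebra.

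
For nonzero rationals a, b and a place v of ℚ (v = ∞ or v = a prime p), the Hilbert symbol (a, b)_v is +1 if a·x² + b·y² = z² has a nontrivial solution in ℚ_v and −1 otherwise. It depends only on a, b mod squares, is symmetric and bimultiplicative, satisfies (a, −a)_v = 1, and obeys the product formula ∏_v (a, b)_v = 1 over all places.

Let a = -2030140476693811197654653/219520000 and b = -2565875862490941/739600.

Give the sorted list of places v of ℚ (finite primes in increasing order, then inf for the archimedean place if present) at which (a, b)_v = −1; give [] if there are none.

Mod squares: a ≡ -19019, b ≡ -106981. Check v ∈ {∞, 2, 3, 5, 7, 11, 13, 17, 19, 29, 31, 43}.
v=29: a=29^2·(≡23), b=29^1·(≡5) mod 29; (23|29)=+1, (5|29)=+1; (−1)^{2·1·14}·(+1)^1·(+1)^2 = +1.
v=11: a=11^3·(≡1), b=11^2·(≡4) mod 11; (1|11)=+1, (4|11)=+1; (−1)^{3·2·5}·(+1)^2·(+1)^3 = +1.
v=7: a=7^-3·(≡5), b=7^1·(≡5) mod 7; (5|7)=-1, (5|7)=-1; (−1)^{-3·1·3}·(-1)^1·(-1)^-3 = -1.
v=31: a=31^4·(≡21), b=31^1·(≡3) mod 31; (21|31)=-1, (3|31)=-1; (−1)^{4·1·15}·(-1)^1·(-1)^4 = -1.
v=19: a=19^7·(≡9), b=19^4·(≡3) mod 19; (9|19)=+1, (3|19)=-1; (−1)^{7·4·9}·(+1)^4·(-1)^7 = -1.
v=5: a=5^-4·(≡1), b=5^-2·(≡1) mod 5; (1|5)=+1, (1|5)=+1; (−1)^{-4·-2·2}·(+1)^-2·(+1)^-4 = +1.
v=2: v_2(a)=-10, v_2(b)=-4; units ≡ 5, 3 (mod 8); ε·ε+αω+βω = 0·1+-10·1+-4·1 ≡ 0  ⇒  (a,b)_2 = +1.
v=3: a=3^0·(≡1), b=3^2·(≡2) mod 3; (1|3)=+1, (2|3)=-1; (−1)^{0·2·1}·(+1)^2·(-1)^0 = +1.
v=13: a=13^3·(≡8), b=13^2·(≡1) mod 13; (8|13)=-1, (1|13)=+1; (−1)^{3·2·6}·(-1)^2·(+1)^3 = +1.
v=43: a=43^0·(≡29), b=43^-2·(≡27) mod 43; (29|43)=-1, (27|43)=-1; (−1)^{0·-2·21}·(-1)^-2·(-1)^0 = +1.
v=17: a=17^0·(≡16), b=17^1·(≡10) mod 17; (16|17)=+1, (10|17)=-1; (−1)^{0·1·8}·(+1)^1·(-1)^0 = +1.
v=∞: -19019 < 0 and -106981 < 0  ⇒  (a,b)_∞ = -1.
(-19019, -106981 / ℚ) ramifies at {7, 19, 31, ∞}: a division algebra.

[7, 19, 31, inf]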